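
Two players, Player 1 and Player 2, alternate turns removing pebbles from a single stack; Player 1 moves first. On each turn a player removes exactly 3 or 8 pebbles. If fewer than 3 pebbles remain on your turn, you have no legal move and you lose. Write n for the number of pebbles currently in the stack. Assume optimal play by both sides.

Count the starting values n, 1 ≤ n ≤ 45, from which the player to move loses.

Label each position W (a win for the player to move) or L (a loss). A position with no legal move is L; any other position is W exactly when some move reaches an L, and L when every move reaches a W.
n=0: no move → L
n=1: no move → L
n=2: no move → L
n=3: can move to 0, which is L ⇒ W
n=4: can move to 1, which is L ⇒ W
n=5: can move to 2, which is L ⇒ W
n=6: the only move is to 3(W), a W ⇒ L
n=7: the only move is to 4(W), a W ⇒ L
n=8: can move to 0, which is L ⇒ W
n=9: can move to 6, which is L ⇒ W
n=10: can move to 7, which is L ⇒ W
n=11: moves to 8(W), 3(W); every one is W ⇒ L
n=12: moves to 9(W), 4(W); every one is W ⇒ L
n=13: moves to 10(W), 5(W); every one is W ⇒ L
n=14: can move to 11, which is L ⇒ W
n=15: can move to 12, which is L ⇒ W
n=16: can move to 13, which is L ⇒ W
n=17: moves to 14(W), 9(W); every one is W ⇒ L
n=18: moves to 15(W), 10(W); every one is W ⇒ L
n=19: can move to 11, which is L ⇒ W
n=20: can move to 17, which is L ⇒ W
n=21: can move to 18, which is L ⇒ W
n=22: moves to 19(W), 14(W); every one is W ⇒ L
n=23: moves to 20(W), 15(W); every one is W ⇒ L
n=24: moves to 21(W), 16(W); every one is W ⇒ L
n=25: can move to 22, which is L ⇒ W
n=26: can move to 23, which is L ⇒ W
n=27: can move to 24, which is L ⇒ W
n=28: moves to 25(W), 20(W); every one is W ⇒ L
n=29: moves to 26(W), 21(W); every one is W ⇒ L
n=30: can move to 22, which is L ⇒ W
n=31: can move to 28, which is L ⇒ W
n=32: can move to 29, which is L ⇒ W
n=33: moves to 30(W), 25(W); every one is W ⇒ L
n=34: moves to 31(W), 26(W); every one is W ⇒ L
n=35: moves to 32(W), 27(W); every one is W ⇒ L
n=36: can move to 33, which is L ⇒ W
n=37: can move to 34, which is L ⇒ W
n=38: can move to 35, which is L ⇒ W
n=39: moves to 36(W), 31(W); every one is W ⇒ L
n=40: moves to 37(W), 32(W); every one is W ⇒ L
n=41: can move to 33, which is L ⇒ W
n=42: can move to 39, which is L ⇒ W
n=43: can move to 40, which is L ⇒ W
n=44: moves to 41(W), 36(W); every one is W ⇒ L
n=45: moves to 42(W), 37(W); every one is W ⇒ L
L entries with 1 ≤ n ≤ 45 (n=0 is outside the asked range and is not counted): n = 1, 2, 6, 7, 11, 12, 13, 17, 18, 22, 23, 24, 28, 29, 33, 34, 35, 39, 40, 44, 45; that makes 21.

21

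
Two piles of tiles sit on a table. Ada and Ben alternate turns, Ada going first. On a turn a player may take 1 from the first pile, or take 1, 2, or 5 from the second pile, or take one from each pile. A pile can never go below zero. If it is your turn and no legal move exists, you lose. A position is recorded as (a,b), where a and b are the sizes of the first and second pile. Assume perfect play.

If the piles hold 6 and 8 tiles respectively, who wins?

Compute win/loss labels from the base case upward. A position with no move is L. Any other position is W if it can reach an L in one move, else L.
No move ever increases a pile, so every position that can arise here has a ≤ 6 and b ≤ 8; it is enough to label the cells with 0 ≤ a ≤ 6 and 0 ≤ b ≤ 8.
Every move lowers a or b (never raises either), so fill the grid row by row in increasing a, and left to right within a row: each cell's successors are then already labelled.
      b=0  b=1  b=2  b=3  b=4  b=5  b=6  b=7  b=8
a=0:    L    W    W    L    W    W    L    W    W
a=1:    W    W    L    W    W    L    W    W    L
a=2:    L    W    W    W    L    W    W    L    W
a=3:    W    W    L    W    W    W    L    W    W
a=4:    L    W    W    W    L    W    W    W    L
a=5:    W    W    L    W    W    W    L    W    W
a=6:    L    W    W    W    L    W    W    W    L
Cells with no legal move (terminal, hence L): (0,0).
The remaining L cells, each justified by listing all of its moves:
(0,3): L (options (0,2)(W), (0,1)(W) are all W)
(0,6): L (options (0,5)(W), (0,4)(W), (0,1)(W) are all W)
(1,2): L (options (0,2)(W), (1,1)(W), (1,0)(W), (0,1)(W) are all W)
(1,5): L (options (0,5)(W), (1,4)(W), (1,3)(W), (1,0)(W), (0,4)(W) are all W)
(1,8): L (options (0,8)(W), (1,7)(W), (1,6)(W), (1,3)(W), (0,7)(W) are all W)
(2,0): L (sole option (1,0)(W) is W)
(2,4): L (options (1,4)(W), (2,3)(W), (2,2)(W), (1,3)(W) are all W)
(2,7): L (options (1,7)(W), (2,6)(W), (2,5)(W), (2,2)(W), (1,6)(W) are all W)
(3,2): L (options (2,2)(W), (3,1)(W), (3,0)(W), (2,1)(W) are all W)
(3,6): L (options (2,6)(W), (3,5)(W), (3,4)(W), (3,1)(W), (2,5)(W) are all W)
(4,0): L (sole option (3,0)(W) is W)
(4,4): L (options (3,4)(W), (4,3)(W), (4,2)(W), (3,3)(W) are all W)
(4,8): L (options (3,8)(W), (4,7)(W), (4,6)(W), (4,3)(W), (3,7)(W) are all W)
(5,2): L (options (4,2)(W), (5,1)(W), (5,0)(W), (4,1)(W) are all W)
(5,6): L (options (4,6)(W), (5,5)(W), (5,4)(W), (5,1)(W), (4,5)(W) are all W)
(6,0): L (sole option (5,0)(W) is W)
(6,4): L (options (5,4)(W), (6,3)(W), (6,2)(W), (5,3)(W) are all W)
(6,8): L (options (5,8)(W), (6,7)(W), (6,6)(W), (6,3)(W), (5,7)(W) are all W)
Every other cell has at least one move into one of the L cells above, so it is W.
Every move from (6,8) reaches a W position, so the mover loses.

Ben wins.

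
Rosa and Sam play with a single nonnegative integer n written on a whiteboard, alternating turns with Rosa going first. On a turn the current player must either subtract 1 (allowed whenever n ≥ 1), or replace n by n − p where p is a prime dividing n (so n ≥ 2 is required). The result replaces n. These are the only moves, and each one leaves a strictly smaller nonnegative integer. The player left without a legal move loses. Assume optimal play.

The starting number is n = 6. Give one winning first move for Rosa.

Classify positions by backward induction: terminal positions (no move available) are L. From any other position, the mover wins iff some move reaches an L.
n=0: no move → L
n=1: →0(L), so W
n=2: →0(L), so W
n=3: →0(L), so W
n=4: →2(W), 3(W) — all W, so L
n=5: →0(L), so W
n=6: →4(L), so W
From 6, the L positions reachable in one move are: 4.

Move to 4.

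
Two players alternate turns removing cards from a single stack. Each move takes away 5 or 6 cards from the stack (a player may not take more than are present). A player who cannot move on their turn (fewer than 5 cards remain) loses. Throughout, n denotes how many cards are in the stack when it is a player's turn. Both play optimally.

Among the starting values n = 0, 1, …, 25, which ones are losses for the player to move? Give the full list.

0, 1, 2, 3, 4, 11, 12, 13, 14, 15, 22, 23, 24, 25

Label each position W (a win for the player to move) or L (a loss). A position with no legal move is L; any other position is W exactly when some move reaches an L, and L when every move reaches a W.
n=0: no move → L
n=1: no move → L
n=2: no move → L
n=3: no move → L
n=4: no move → L
n=5: →0(L), so W
n=6: →1(L), so W
n=7: →2(L), so W
n=8: →3(L), so W
n=9: →4(L), so W
n=10: →4(L), so W
n=11: →6(W), 5(W) — all W, so L
n=12: →7(W), 6(W) — all W, so L
n=13: →8(W), 7(W) — all W, so L
n=14: →9(W), 8(W) — all W, so L
n=15: →10(W), 9(W) — all W, so L
n=16: →11(L), so W
n=17: →12(L), so W
n=18: →13(L), so W
n=19: →14(L), so W
n=20: →15(L), so W
n=21: →15(L), so W
n=22: →17(W), 16(W) — all W, so L
n=23: →18(W), 17(W) — all W, so L
n=24: →19(W), 18(W) — all W, so L
n=25: →20(W), 19(W) — all W, so L
Reading off the rows marked L gives the requested list; there are 14 such values of n.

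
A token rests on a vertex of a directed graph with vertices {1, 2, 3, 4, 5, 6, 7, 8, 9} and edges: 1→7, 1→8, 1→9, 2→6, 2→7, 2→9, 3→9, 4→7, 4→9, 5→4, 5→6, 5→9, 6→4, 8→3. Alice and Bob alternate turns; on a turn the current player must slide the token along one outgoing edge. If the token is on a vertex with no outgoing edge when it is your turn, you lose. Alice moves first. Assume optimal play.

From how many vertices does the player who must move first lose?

4

Build the W/L table. Terminal = L. A non-terminal position is W if it has a move to some L; otherwise it is L.
Every edge goes from a vertex to one that appears earlier in the order 9, 7, 4, 6, 5, 3, 8, 1, 2, so processing vertices in that order labels each vertex after all of its successors.
9: no outgoing edge → L
7: no outgoing edge → L
4: W (go to 7, an L position)
6: L (sole option 4(W) is W)
5: W (go to 6, an L position)
3: W (go to 9, an L position)
8: L (sole option 3(W) is W)
1: W (go to 8, an L position)
2: W (go to 6, an L position)
The L vertices are 6, 7, 8, 9; that is 4 in all.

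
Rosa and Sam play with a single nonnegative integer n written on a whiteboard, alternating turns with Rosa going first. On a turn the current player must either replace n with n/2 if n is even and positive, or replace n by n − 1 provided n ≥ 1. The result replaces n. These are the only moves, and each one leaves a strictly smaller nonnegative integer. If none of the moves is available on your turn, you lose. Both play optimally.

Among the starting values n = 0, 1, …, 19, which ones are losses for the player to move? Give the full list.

0, 2, 5, 7, 9, 11, 13, 15, 17, 19

Build the W/L table. Terminal = L. A non-terminal position is W if it has a move to some L; otherwise it is L.
n=0: no move → L
n=1: can move to 0, which is L ⇒ W
n=2: the only move is to 1(W), a W ⇒ L
n=3: can move to 2, which is L ⇒ W
n=4: can move to 2, which is L ⇒ W
n=5: the only move is to 4(W), a W ⇒ L
n=6: can move to 5, which is L ⇒ W
n=7: the only move is to 6(W), a W ⇒ L
n=8: can move to 7, which is L ⇒ W
n=9: the only move is to 8(W), a W ⇒ L
n=10: can move to 5, which is L ⇒ W
n=11: the only move is to 10(W), a W ⇒ L
n=12: can move to 11, which is L ⇒ W
n=13: the only move is to 12(W), a W ⇒ L
n=14: can move to 7, which is L ⇒ W
n=15: the only move is to 14(W), a W ⇒ L
n=16: can move to 15, which is L ⇒ W
n=17: the only move is to 16(W), a W ⇒ L
n=18: can move to 9, which is L ⇒ W
n=19: the only move is to 18(W), a W ⇒ L
The losing starting values of n are exactly the entries labelled L in this table (10 of them).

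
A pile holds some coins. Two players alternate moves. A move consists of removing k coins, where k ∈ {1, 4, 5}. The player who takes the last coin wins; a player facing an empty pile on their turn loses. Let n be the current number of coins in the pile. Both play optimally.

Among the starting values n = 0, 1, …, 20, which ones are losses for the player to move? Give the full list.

0, 2, 8, 10, 16, 18

Work bottom-up. With no move the player to move loses. Otherwise the position is W if at least one move leads to an L position for the opponent, and L if every move leads to a W.
n=0: no move → L
n=1: →0(L), so W
n=2: →1(W) only, which is W, so L
n=3: →2(L), so W
n=4: →0(L), so W
n=5: →0(L), so W
n=6: →2(L), so W
n=7: →2(L), so W
n=8: →7(W), 4(W), 3(W) — all W, so L
n=9: →8(L), so W
n=10: →9(W), 6(W), 5(W) — all W, so L
n=11: →10(L), so W
n=12: →8(L), so W
n=13: →8(L), so W
n=14: →10(L), so W
n=15: →10(L), so W
n=16: →15(W), 12(W), 11(W) — all W, so L
n=17: →16(L), so W
n=18: →17(W), 14(W), 13(W) — all W, so L
n=19: →18(L), so W
n=20: →16(L), so W
Reading off the rows marked L gives the requested list; there are 6 such values of n.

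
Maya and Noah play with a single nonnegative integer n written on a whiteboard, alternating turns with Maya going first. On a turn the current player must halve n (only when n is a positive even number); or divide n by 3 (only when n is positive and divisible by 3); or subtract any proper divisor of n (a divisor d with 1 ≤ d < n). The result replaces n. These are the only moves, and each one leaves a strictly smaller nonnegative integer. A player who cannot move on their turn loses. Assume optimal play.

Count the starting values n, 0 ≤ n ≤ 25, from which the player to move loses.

Build the W/L table. Terminal = L. A non-terminal position is W if it has a move to some L; otherwise it is L.
n=0: no move → L
n=1: no move → L
n=2: W (go to 1, an L position)
n=3: W (go to 1, an L position)
n=4: L (options 2(W), 3(W) are all W)
n=5: W (go to 4, an L position)
n=6: W (go to 4, an L position)
n=7: L (sole option 6(W) is W)
n=8: W (go to 4, an L position)
n=9: L (options 3(W), 6(W), 8(W) are all W)
n=10: W (go to 9, an L position)
n=11: L (sole option 10(W) is W)
n=12: W (go to 4, an L position)
n=13: L (sole option 12(W) is W)
n=14: W (go to 7, an L position)
n=15: L (options 5(W), 10(W), 12(W), 14(W) are all W)
n=16: W (go to 15, an L position)
n=17: L (sole option 16(W) is W)
n=18: W (go to 9, an L position)
n=19: L (sole option 18(W) is W)
n=20: W (go to 15, an L position)
n=21: W (go to 7, an L position)
n=22: W (go to 11, an L position)
n=23: L (sole option 22(W) is W)
n=24: W (go to 23, an L position)
n=25: L (options 20(W), 24(W) are all W)
L entries with 0 ≤ n ≤ 25: n = 0, 1, 4, 7, 9, 11, 13, 15, 17, 19, 23, 25; that makes 12.

12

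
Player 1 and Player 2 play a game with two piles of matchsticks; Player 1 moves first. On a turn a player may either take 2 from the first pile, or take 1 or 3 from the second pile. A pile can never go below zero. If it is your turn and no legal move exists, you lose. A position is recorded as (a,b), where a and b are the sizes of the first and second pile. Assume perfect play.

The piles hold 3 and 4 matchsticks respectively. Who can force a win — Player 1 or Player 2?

Player 1 wins.

Label each position W (a win for the player to move) or L (a loss). A position with no legal move is L; any other position is W exactly when some move reaches an L, and L when every move reaches a W.
No move ever increases a pile, so every position that can arise here has a ≤ 3 and b ≤ 4; it is enough to label the cells with 0 ≤ a ≤ 3 and 0 ≤ b ≤ 4.
Every move lowers a or b (never raises either), so fill the grid row by row in increasing a, and left to right within a row: each cell's successors are then already labelled.
      b=0  b=1  b=2  b=3  b=4
a=0:    L    W    L    W    L
a=1:    L    W    L    W    L
a=2:    W    L    W    L    W
a=3:    W    L    W    L    W
Cells with no legal move (terminal, hence L): (0,0), (1,0).
The remaining L cells, each justified by listing all of its moves:
(0,2): only reaches (0,1)(W), which is W → L
(0,4): only reaches (0,3)(W), (0,1)(W), all W → L
(1,2): only reaches (1,1)(W), which is W → L
(1,4): only reaches (1,3)(W), (1,1)(W), all W → L
(2,1): only reaches (0,1)(W), (2,0)(W), all W → L
(2,3): only reaches (0,3)(W), (2,2)(W), (2,0)(W), all W → L
(3,1): only reaches (1,1)(W), (3,0)(W), all W → L
(3,3): only reaches (1,3)(W), (3,2)(W), (3,0)(W), all W → L
Every other cell has at least one move into one of the L cells above, so it is W.
From (3,4) Player 1 can move to (1,4), reaching an L position.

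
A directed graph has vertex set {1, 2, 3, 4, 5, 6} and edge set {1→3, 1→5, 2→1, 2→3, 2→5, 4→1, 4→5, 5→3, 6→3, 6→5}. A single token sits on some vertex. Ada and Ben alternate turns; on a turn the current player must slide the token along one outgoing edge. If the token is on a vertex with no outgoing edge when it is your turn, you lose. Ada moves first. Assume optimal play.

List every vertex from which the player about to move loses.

3, 4

Build the W/L table. Terminal = L. A non-terminal position is W if it has a move to some L; otherwise it is L.
Every edge goes from a vertex to one that appears earlier in the order 3, 5, 1, 2, 4, 6, so processing vertices in that order labels each vertex after all of its successors.
3: no outgoing edge → L
5: →3(L), so W
1: →3(L), so W
2: →3(L), so W
4: →1(W), 5(W) — all W, so L
6: →3(L), so W
The losing starting vertices are exactly the entries labelled L in this table (2 of them).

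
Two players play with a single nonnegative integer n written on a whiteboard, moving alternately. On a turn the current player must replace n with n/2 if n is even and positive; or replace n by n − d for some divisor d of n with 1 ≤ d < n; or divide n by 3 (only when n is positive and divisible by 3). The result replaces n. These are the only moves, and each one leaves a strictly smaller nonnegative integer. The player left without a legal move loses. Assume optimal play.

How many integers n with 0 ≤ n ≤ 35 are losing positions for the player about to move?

14

Positions with no move are L. A position that does have a move is losing for the player to move precisely when every available move leads to a winning position for the opponent. Fill in the labels:
n=0: no move → L
n=1: no move → L
n=2: reaches L-position 1 → W
n=3: reaches L-position 1 → W
n=4: only reaches 2(W), 3(W), all W → L
n=5: reaches L-position 4 → W
n=6: reaches L-position 4 → W
n=7: only reaches 6(W), which is W → L
n=8: reaches L-position 4 → W
n=9: only reaches 3(W), 6(W), 8(W), all W → L
n=10: reaches L-position 9 → W
n=11: only reaches 10(W), which is W → L
n=12: reaches L-position 4 → W
n=13: only reaches 12(W), which is W → L
n=14: reaches L-position 7 → W
n=15: only reaches 5(W), 10(W), 12(W), 14(W), all W → L
n=16: reaches L-position 15 → W
n=17: only reaches 16(W), which is W → L
n=18: reaches L-position 9 → W
n=19: only reaches 18(W), which is W → L
n=20: reaches L-position 15 → W
n=21: reaches L-position 7 → W
n=22: reaches L-position 11 → W
n=23: only reaches 22(W), which is W → L
n=24: reaches L-position 23 → W
n=25: only reaches 20(W), 24(W), all W → L
n=26: reaches L-position 13 → W
n=27: reaches L-position 9 → W
n=28: only reaches 14(W), 21(W), 24(W), 26(W), 27(W), all W → L
n=29: reaches L-position 28 → W
n=30: reaches L-position 15 → W
n=31: only reaches 30(W), which is W → L
n=32: reaches L-position 28 → W
n=33: reaches L-position 11 → W
n=34: reaches L-position 17 → W
n=35: reaches L-position 28 → W
L entries with 0 ≤ n ≤ 35: n = 0, 1, 4, 7, 9, 11, 13, 15, 17, 19, 23, 25, 28, 31; that makes 14.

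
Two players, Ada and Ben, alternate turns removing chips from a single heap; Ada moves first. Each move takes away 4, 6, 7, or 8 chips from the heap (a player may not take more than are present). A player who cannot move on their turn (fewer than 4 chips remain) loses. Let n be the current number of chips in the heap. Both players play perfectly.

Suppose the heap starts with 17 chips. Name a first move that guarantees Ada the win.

Classify positions by backward induction: terminal positions (no move available) are L. From any other position, the mover wins iff some move reaches an L.
n=0: no move → L
n=1: no move → L
n=2: no move → L
n=3: no move → L
n=4: can move to 0, which is L ⇒ W
n=5: can move to 1, which is L ⇒ W
n=6: can move to 2, which is L ⇒ W
n=7: can move to 3, which is L ⇒ W
n=8: can move to 2, which is L ⇒ W
n=9: can move to 3, which is L ⇒ W
n=10: can move to 3, which is L ⇒ W
n=11: can move to 3, which is L ⇒ W
n=12: moves to 8(W), 6(W), 5(W), 4(W); every one is W ⇒ L
n=13: moves to 9(W), 7(W), 6(W), 5(W); every one is W ⇒ L
n=14: moves to 10(W), 8(W), 7(W), 6(W); every one is W ⇒ L
n=15: moves to 11(W), 9(W), 8(W), 7(W); every one is W ⇒ L
n=16: can move to 12, which is L ⇒ W
n=17: can move to 13, which is L ⇒ W
From 17, the L positions reachable in one move are: 13.

Remove 4, leaving 13.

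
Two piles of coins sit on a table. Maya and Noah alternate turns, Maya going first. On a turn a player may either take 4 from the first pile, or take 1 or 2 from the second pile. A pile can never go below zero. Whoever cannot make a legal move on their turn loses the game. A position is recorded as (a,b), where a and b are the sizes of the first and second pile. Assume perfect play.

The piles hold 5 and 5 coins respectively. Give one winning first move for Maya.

Move to (5,4).

Work bottom-up. With no move the player to move loses. Otherwise the position is W if at least one move leads to an L position for the opponent, and L if every move leads to a W.
No move ever increases a pile, so every position that can arise here has a ≤ 5 and b ≤ 5; it is enough to label the cells with 0 ≤ a ≤ 5 and 0 ≤ b ≤ 5.
Every move lowers a or b (never raises either), so fill the grid row by row in increasing a, and left to right within a row: each cell's successors are then already labelled.
      b=0  b=1  b=2  b=3  b=4  b=5
a=0:    L    W    W    L    W    W
a=1:    L    W    W    L    W    W
a=2:    L    W    W    L    W    W
a=3:    L    W    W    L    W    W
a=4:    W    L    W    W    L    W
a=5:    W    L    W    W    L    W
Cells with no legal move (terminal, hence L): (0,0), (1,0), (2,0), (3,0).
The remaining L cells, each justified by listing all of its moves:
(0,3): L (options (0,2)(W), (0,1)(W) are all W)
(1,3): L (options (1,2)(W), (1,1)(W) are all W)
(2,3): L (options (2,2)(W), (2,1)(W) are all W)
(3,3): L (options (3,2)(W), (3,1)(W) are all W)
(4,1): L (options (0,1)(W), (4,0)(W) are all W)
(4,4): L (options (0,4)(W), (4,3)(W), (4,2)(W) are all W)
(5,1): L (options (1,1)(W), (5,0)(W) are all W)
(5,4): L (options (1,4)(W), (5,3)(W), (5,2)(W) are all W)
Every other cell has at least one move into one of the L cells above, so it is W.
From (5,5), the L positions reachable in one move are: (5,4).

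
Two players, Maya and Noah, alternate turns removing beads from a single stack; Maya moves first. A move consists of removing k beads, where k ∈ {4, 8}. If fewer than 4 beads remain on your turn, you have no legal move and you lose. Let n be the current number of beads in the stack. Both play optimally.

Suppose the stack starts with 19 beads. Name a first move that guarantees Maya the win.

Work bottom-up. With no move the player to move loses. Otherwise the position is W if at least one move leads to an L position for the opponent, and L if every move leads to a W.
n=0: no move → L
n=1: no move → L
n=2: no move → L
n=3: no move → L
n=4: W (go to 0, an L position)
n=5: W (go to 1, an L position)
n=6: W (go to 2, an L position)
n=7: W (go to 3, an L position)
n=8: W (go to 0, an L position)
n=9: W (go to 1, an L position)
n=10: W (go to 2, an L position)
n=11: W (go to 3, an L position)
n=12: L (options 8(W), 4(W) are all W)
n=13: L (options 9(W), 5(W) are all W)
n=14: L (options 10(W), 6(W) are all W)
n=15: L (options 11(W), 7(W) are all W)
n=16: W (go to 12, an L position)
n=17: W (go to 13, an L position)
n=18: W (go to 14, an L position)
n=19: W (go to 15, an L position)
From 19, the L positions reachable in one move are: 15.

Remove 4, leaving 15.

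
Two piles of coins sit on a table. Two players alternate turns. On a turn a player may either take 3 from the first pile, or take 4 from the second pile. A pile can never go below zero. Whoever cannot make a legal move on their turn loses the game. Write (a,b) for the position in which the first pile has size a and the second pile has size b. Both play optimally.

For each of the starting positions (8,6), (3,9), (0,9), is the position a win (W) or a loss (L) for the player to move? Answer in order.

(8,6): W, (3,9): W, (0,9): L

Work bottom-up. With no move the player to move loses. Otherwise the position is W if at least one move leads to an L position for the opponent, and L if every move leads to a W.
No move ever increases a pile, so every position that can arise here has a ≤ 8 and b ≤ 9; it is enough to label the cells with 0 ≤ a ≤ 8 and 0 ≤ b ≤ 9.
Every move lowers a or b (never raises either), so fill the grid row by row in increasing a, and left to right within a row: each cell's successors are then already labelled.
      b=0  b=1  b=2  b=3  b=4  b=5  b=6  b=7  b=8  b=9
a=0:    L    L    L    L    W    W    W    W    L    L
a=1:    L    L    L    L    W    W    W    W    L    L
a=2:    L    L    L    L    W    W    W    W    L    L
a=3:    W    W    W    W    L    L    L    L    W    W
a=4:    W    W    W    W    L    L    L    L    W    W
a=5:    W    W    W    W    L    L    L    L    W    W
a=6:    L    L    L    L    W    W    W    W    L    L
a=7:    L    L    L    L    W    W    W    W    L    L
a=8:    L    L    L    L    W    W    W    W    L    L
Cells with no legal move (terminal, hence L): (0,0), (0,1), (0,2), (0,3), (1,0), (1,1), (1,2), (1,3), (2,0), (2,1), (2,2), (2,3).
The remaining L cells, each justified by listing all of its moves:
(0,8): the only move is to (0,4)(W), a W ⇒ L
(0,9): the only move is to (0,5)(W), a W ⇒ L
(1,8): the only move is to (1,4)(W), a W ⇒ L
(1,9): the only move is to (1,5)(W), a W ⇒ L
(2,8): the only move is to (2,4)(W), a W ⇒ L
(2,9): the only move is to (2,5)(W), a W ⇒ L
(3,4): moves to (0,4)(W), (3,0)(W); every one is W ⇒ L
(3,5): moves to (0,5)(W), (3,1)(W); every one is W ⇒ L
(3,6): moves to (0,6)(W), (3,2)(W); every one is W ⇒ L
(3,7): moves to (0,7)(W), (3,3)(W); every one is W ⇒ L
(4,4): moves to (1,4)(W), (4,0)(W); every one is W ⇒ L
(4,5): moves to (1,5)(W), (4,1)(W); every one is W ⇒ L
(4,6): moves to (1,6)(W), (4,2)(W); every one is W ⇒ L
(4,7): moves to (1,7)(W), (4,3)(W); every one is W ⇒ L
(5,4): moves to (2,4)(W), (5,0)(W); every one is W ⇒ L
(5,5): moves to (2,5)(W), (5,1)(W); every one is W ⇒ L
(5,6): moves to (2,6)(W), (5,2)(W); every one is W ⇒ L
(5,7): moves to (2,7)(W), (5,3)(W); every one is W ⇒ L
(6,0): the only move is to (3,0)(W), a W ⇒ L
(6,1): the only move is to (3,1)(W), a W ⇒ L
(6,2): the only move is to (3,2)(W), a W ⇒ L
(6,3): the only move is to (3,3)(W), a W ⇒ L
(6,8): moves to (3,8)(W), (6,4)(W); every one is W ⇒ L
(6,9): moves to (3,9)(W), (6,5)(W); every one is W ⇒ L
(7,0): the only move is to (4,0)(W), a W ⇒ L
(7,1): the only move is to (4,1)(W), a W ⇒ L
(7,2): the only move is to (4,2)(W), a W ⇒ L
(7,3): the only move is to (4,3)(W), a W ⇒ L
(7,8): moves to (4,8)(W), (7,4)(W); every one is W ⇒ L
(7,9): moves to (4,9)(W), (7,5)(W); every one is W ⇒ L
(8,0): the only move is to (5,0)(W), a W ⇒ L
(8,1): the only move is to (5,1)(W), a W ⇒ L
(8,2): the only move is to (5,2)(W), a W ⇒ L
(8,3): the only move is to (5,3)(W), a W ⇒ L
(8,8): moves to (5,8)(W), (8,4)(W); every one is W ⇒ L
(8,9): moves to (5,9)(W), (8,5)(W); every one is W ⇒ L
Every other cell has at least one move into one of the L cells above, so it is W.
(8,6): the move to (5,6) reaches an L cell, so W
(3,9): the move to (0,9) reaches an L cell, so W
(0,9): one of the L cells justified above, so L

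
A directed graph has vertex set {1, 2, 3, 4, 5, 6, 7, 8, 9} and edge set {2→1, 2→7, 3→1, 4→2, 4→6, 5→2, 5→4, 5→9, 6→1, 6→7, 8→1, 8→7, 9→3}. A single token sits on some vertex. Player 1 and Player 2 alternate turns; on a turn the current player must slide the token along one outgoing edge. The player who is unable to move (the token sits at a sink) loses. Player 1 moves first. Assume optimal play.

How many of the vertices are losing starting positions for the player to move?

Classify positions by backward induction: terminal positions (no move available) are L. From any other position, the mover wins iff some move reaches an L.
Every edge goes from a vertex to one that appears earlier in the order 7, 1, 3, 9, 8, 6, 2, 4, 5, so processing vertices in that order labels each vertex after all of its successors.
7: no outgoing edge → L
1: no outgoing edge → L
3: →1(L), so W
9: →3(W) only, which is W, so L
8: →1(L), so W
6: →1(L), so W
2: →1(L), so W
4: →2(W), 6(W) — all W, so L
5: →4(L), so W
The L vertices are 1, 4, 7, 9; that is 4 in all.

4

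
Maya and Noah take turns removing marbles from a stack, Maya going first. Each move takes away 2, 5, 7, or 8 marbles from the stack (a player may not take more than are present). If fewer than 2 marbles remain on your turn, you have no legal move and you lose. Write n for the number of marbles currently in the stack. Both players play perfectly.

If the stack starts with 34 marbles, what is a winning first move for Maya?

Label each position W (a win for the player to move) or L (a loss). A position with no legal move is L; any other position is W exactly when some move reaches an L, and L when every move reaches a W.
n=0: no move → L
n=1: no move → L
n=2: →0(L), so W
n=3: →1(L), so W
n=4: →2(W) only, which is W, so L
n=5: →0(L), so W
n=6: →4(L), so W
n=7: →0(L), so W
n=8: →1(L), so W
n=9: →4(L), so W
n=10: →8(W), 5(W), 3(W), 2(W) — all W, so L
n=11: →4(L), so W
n=12: →10(L), so W
n=13: →11(W), 8(W), 6(W), 5(W) — all W, so L
n=14: →12(W), 9(W), 7(W), 6(W) — all W, so L
n=15: →13(L), so W
n=16: →14(L), so W
n=17: →10(L), so W
n=18: →13(L), so W
n=19: →14(L), so W
n=20: →13(L), so W
n=21: →14(L), so W
n=22: →14(L), so W
n=23: →21(W), 18(W), 16(W), 15(W) — all W, so L
n=24: →22(W), 19(W), 17(W), 16(W) — all W, so L
n=25: →23(L), so W
n=26: →24(L), so W
n=27: →25(W), 22(W), 20(W), 19(W) — all W, so L
n=28: →23(L), so W
n=29: →27(L), so W
n=30: →23(L), so W
n=31: →24(L), so W
n=32: →27(L), so W
n=33: →31(W), 28(W), 26(W), 25(W) — all W, so L
n=34: →27(L), so W
From 34, the L positions reachable in one move are: 27.

Remove 7, leaving 27.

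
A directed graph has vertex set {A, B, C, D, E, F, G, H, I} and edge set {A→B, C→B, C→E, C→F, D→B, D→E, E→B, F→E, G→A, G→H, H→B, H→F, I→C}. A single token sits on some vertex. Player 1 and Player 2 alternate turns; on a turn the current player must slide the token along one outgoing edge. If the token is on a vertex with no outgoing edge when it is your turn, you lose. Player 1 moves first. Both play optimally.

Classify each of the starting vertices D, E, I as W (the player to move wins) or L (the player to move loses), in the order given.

D: W, E: W, I: L

Compute win/loss labels from the base case upward. A position with no move is L. Any other position is W if it can reach an L in one move, else L.
Every edge goes from a vertex to one that appears earlier in the order B, E, F, D, A, H, C, G, I, so processing vertices in that order labels each vertex after all of its successors.
B: no outgoing edge → L
E: reaches L-position B → W
F: only reaches E(W), which is W → L
D: reaches L-position B → W
A: reaches L-position B → W
H: reaches L-position F → W
C: reaches L-position F → W
G: only reaches H(W), A(W), all W → L
I: only reaches C(W), which is W → L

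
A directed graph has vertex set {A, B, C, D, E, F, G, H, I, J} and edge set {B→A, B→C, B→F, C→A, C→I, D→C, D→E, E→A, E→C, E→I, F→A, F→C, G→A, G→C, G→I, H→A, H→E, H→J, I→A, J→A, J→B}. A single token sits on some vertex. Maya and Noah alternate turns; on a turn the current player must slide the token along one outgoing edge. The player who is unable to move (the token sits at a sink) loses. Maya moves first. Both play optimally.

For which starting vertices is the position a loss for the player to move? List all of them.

Positions with no move are L. A position that does have a move is losing for the player to move precisely when every available move leads to a winning position for the opponent. Fill in the labels:
Every edge goes from a vertex to one that appears earlier in the order A, I, C, G, F, B, J, E, D, H, so processing vertices in that order labels each vertex after all of its successors.
A: no outgoing edge → L
I: →A(L), so W
C: →A(L), so W
G: →A(L), so W
F: →A(L), so W
B: →A(L), so W
J: →A(L), so W
E: →A(L), so W
D: →E(W), C(W) — all W, so L
H: →A(L), so W
Reading off the rows marked L gives the requested list; there are 2 such vertices.

A, D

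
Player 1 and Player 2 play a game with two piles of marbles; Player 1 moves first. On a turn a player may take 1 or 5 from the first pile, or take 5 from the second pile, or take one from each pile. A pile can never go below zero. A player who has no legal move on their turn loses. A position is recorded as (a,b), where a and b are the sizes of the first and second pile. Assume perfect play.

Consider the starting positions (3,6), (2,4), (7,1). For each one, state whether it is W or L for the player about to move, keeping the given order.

(3,6): L, (2,4): L, (7,1): W

Classify positions by backward induction: terminal positions (no move available) are L. From any other position, the mover wins iff some move reaches an L.
No move ever increases a pile, so every position that can arise here has a ≤ 7 and b ≤ 6; it is enough to label the cells with 0 ≤ a ≤ 7 and 0 ≤ b ≤ 6.
Every move lowers a or b (never raises either), so fill the grid row by row in increasing a, and left to right within a row: each cell's successors are then already labelled.
      b=0  b=1  b=2  b=3  b=4  b=5  b=6
a=0:    L    L    L    L    L    W    W
a=1:    W    W    W    W    W    W    L
a=2:    L    L    L    L    L    W    W
a=3:    W    W    W    W    W    W    L
a=4:    L    L    L    L    L    W    W
a=5:    W    W    W    W    W    W    L
a=6:    L    L    L    L    L    W    W
a=7:    W    W    W    W    W    W    L
Cells with no legal move (terminal, hence L): (0,0), (0,1), (0,2), (0,3), (0,4).
The remaining L cells, each justified by listing all of its moves:
(1,6): moves to (0,6)(W), (1,1)(W), (0,5)(W); every one is W ⇒ L
(2,0): the only move is to (1,0)(W), a W ⇒ L
(2,1): moves to (1,1)(W), (1,0)(W); every one is W ⇒ L
(2,2): moves to (1,2)(W), (1,1)(W); every one is W ⇒ L
(2,3): moves to (1,3)(W), (1,2)(W); every one is W ⇒ L
(2,4): moves to (1,4)(W), (1,3)(W); every one is W ⇒ L
(3,6): moves to (2,6)(W), (3,1)(W), (2,5)(W); every one is W ⇒ L
(4,0): the only move is to (3,0)(W), a W ⇒ L
(4,1): moves to (3,1)(W), (3,0)(W); every one is W ⇒ L
(4,2): moves to (3,2)(W), (3,1)(W); every one is W ⇒ L
(4,3): moves to (3,3)(W), (3,2)(W); every one is W ⇒ L
(4,4): moves to (3,4)(W), (3,3)(W); every one is W ⇒ L
(5,6): moves to (4,6)(W), (0,6)(W), (5,1)(W), (4,5)(W); every one is W ⇒ L
(6,0): moves to (5,0)(W), (1,0)(W); every one is W ⇒ L
(6,1): moves to (5,1)(W), (1,1)(W), (5,0)(W); every one is W ⇒ L
(6,2): moves to (5,2)(W), (1,2)(W), (5,1)(W); every one is W ⇒ L
(6,3): moves to (5,3)(W), (1,3)(W), (5,2)(W); every one is W ⇒ L
(6,4): moves to (5,4)(W), (1,4)(W), (5,3)(W); every one is W ⇒ L
(7,6): moves to (6,6)(W), (2,6)(W), (7,1)(W), (6,5)(W); every one is W ⇒ L
Every other cell has at least one move into one of the L cells above, so it is W.
(3,6): one of the L cells justified above, so L
(2,4): one of the L cells justified above, so L
(7,1): the move to (6,1) reaches an L cell, so W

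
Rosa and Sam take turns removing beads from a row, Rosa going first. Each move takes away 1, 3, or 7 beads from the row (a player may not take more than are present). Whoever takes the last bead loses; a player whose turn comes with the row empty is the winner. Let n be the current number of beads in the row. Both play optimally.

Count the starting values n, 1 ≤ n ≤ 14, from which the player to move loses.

Build the W/L table. Terminal = W. A non-terminal position is W if it has a move to some L; otherwise it is L.
n=0: no move; the opponent has just taken the last bead and therefore loses → W
n=1: →0(W) only, which is W, so L
n=2: →1(L), so W
n=3: →2(W), 0(W) — all W, so L
n=4: →3(L), so W
n=5: →4(W), 2(W) — all W, so L
n=6: →5(L), so W
n=7: →6(W), 4(W), 0(W) — all W, so L
n=8: →7(L), so W
n=9: →8(W), 6(W), 2(W) — all W, so L
n=10: →9(L), so W
n=11: →10(W), 8(W), 4(W) — all W, so L
n=12: →11(L), so W
n=13: →12(W), 10(W), 6(W) — all W, so L
n=14: →13(L), so W
L entries with 1 ≤ n ≤ 14 (the range starts at n=1): n = 1, 3, 5, 7, 9, 11, 13; that makes 7.

7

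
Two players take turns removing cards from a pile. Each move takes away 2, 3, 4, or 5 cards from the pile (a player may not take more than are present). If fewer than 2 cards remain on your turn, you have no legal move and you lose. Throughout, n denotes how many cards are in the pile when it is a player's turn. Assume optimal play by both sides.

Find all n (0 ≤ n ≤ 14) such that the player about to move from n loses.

0, 1, 7, 8, 14

Label each position W (a win for the player to move) or L (a loss). A position with no legal move is L; any other position is W exactly when some move reaches an L, and L when every move reaches a W.
n=0: no move → L
n=1: no move → L
n=2: W (go to 0, an L position)
n=3: W (go to 1, an L position)
n=4: W (go to 1, an L position)
n=5: W (go to 1, an L position)
n=6: W (go to 1, an L position)
n=7: L (options 5(W), 4(W), 3(W), 2(W) are all W)
n=8: L (options 6(W), 5(W), 4(W), 3(W) are all W)
n=9: W (go to 7, an L position)
n=10: W (go to 8, an L position)
n=11: W (go to 8, an L position)
n=12: W (go to 8, an L position)
n=13: W (go to 8, an L position)
n=14: L (options 12(W), 11(W), 10(W), 9(W) are all W)
The losing starting values of n are exactly the entries labelled L in this table (5 of them).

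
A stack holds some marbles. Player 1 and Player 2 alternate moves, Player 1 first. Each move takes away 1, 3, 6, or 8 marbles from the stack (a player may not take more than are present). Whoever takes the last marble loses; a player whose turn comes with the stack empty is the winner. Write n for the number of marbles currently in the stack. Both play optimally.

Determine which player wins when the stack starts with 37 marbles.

Compute win/loss labels from the base case upward. A position with no move is W. Any other position is W if it can reach an L in one move, else L.
n=0: no move; the opponent has just taken the last marble and therefore loses → W
n=1: only reaches 0(W), which is W → L
n=2: reaches L-position 1 → W
n=3: only reaches 2(W), 0(W), all W → L
n=4: reaches L-position 3 → W
n=5: only reaches 4(W), 2(W), all W → L
n=6: reaches L-position 5 → W
n=7: reaches L-position 1 → W
n=8: reaches L-position 5 → W
n=9: reaches L-position 3 → W
n=10: only reaches 9(W), 7(W), 4(W), 2(W), all W → L
n=11: reaches L-position 10 → W
n=12: only reaches 11(W), 9(W), 6(W), 4(W), all W → L
n=13: reaches L-position 12 → W
n=14: only reaches 13(W), 11(W), 8(W), 6(W), all W → L
n=15: reaches L-position 14 → W
n=16: reaches L-position 10 → W
n=17: reaches L-position 14 → W
n=18: reaches L-position 12 → W
n=19: only reaches 18(W), 16(W), 13(W), 11(W), all W → L
n=20: reaches L-position 19 → W
n=21: only reaches 20(W), 18(W), 15(W), 13(W), all W → L
n=22: reaches L-position 21 → W
n=23: only reaches 22(W), 20(W), 17(W), 15(W), all W → L
n=24: reaches L-position 23 → W
n=25: reaches L-position 19 → W
n=26: reaches L-position 23 → W
n=27: reaches L-position 21 → W
n=28: only reaches 27(W), 25(W), 22(W), 20(W), all W → L
n=29: reaches L-position 28 → W
n=30: only reaches 29(W), 27(W), 24(W), 22(W), all W → L
n=31: reaches L-position 30 → W
n=32: only reaches 31(W), 29(W), 26(W), 24(W), all W → L
n=33: reaches L-position 32 → W
n=34: reaches L-position 28 → W
n=35: reaches L-position 32 → W
n=36: reaches L-position 30 → W
n=37: only reaches 36(W), 34(W), 31(W), 29(W), all W → L
Every move from 37 reaches a W position, so the mover loses.

Player 2 wins.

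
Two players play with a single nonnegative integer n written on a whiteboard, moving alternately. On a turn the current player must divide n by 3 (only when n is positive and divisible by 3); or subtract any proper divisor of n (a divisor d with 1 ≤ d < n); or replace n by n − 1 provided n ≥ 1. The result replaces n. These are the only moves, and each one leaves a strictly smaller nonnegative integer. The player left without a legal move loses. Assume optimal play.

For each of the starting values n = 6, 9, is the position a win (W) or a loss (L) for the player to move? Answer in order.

6: W, 9: L

Work bottom-up. With no move the player to move loses. Otherwise the position is W if at least one move leads to an L position for the opponent, and L if every move leads to a W.
n=0: no move → L
n=1: can move to 0, which is L ⇒ W
n=2: the only move is to 1(W), a W ⇒ L
n=3: can move to 2, which is L ⇒ W
n=4: can move to 2, which is L ⇒ W
n=5: the only move is to 4(W), a W ⇒ L
n=6: can move to 2, which is L ⇒ W
n=7: the only move is to 6(W), a W ⇒ L
n=8: can move to 7, which is L ⇒ W
n=9: moves to 3(W), 6(W), 8(W); every one is W ⇒ L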